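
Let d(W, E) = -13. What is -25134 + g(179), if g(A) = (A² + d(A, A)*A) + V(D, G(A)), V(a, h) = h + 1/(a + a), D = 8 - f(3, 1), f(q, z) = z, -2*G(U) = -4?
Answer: 64149/14 ≈ 4582.1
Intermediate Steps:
G(U) = 2 (G(U) = -½*(-4) = 2)
D = 7 (D = 8 - 1*1 = 8 - 1 = 7)
V(a, h) = h + 1/(2*a)
g(A) = 29/14 + A² - 13*A (g(A) = (A² - 13*A) + (2 + (½)/7) = (A² - 13*A) + (2 + (½)*(⅐)) = (A² - 13*A) + (2 + 1/14) = (A² - 13*A) + 29/14 = 29/14 + A² - 13*A)
-25134 + g(179) = -25134 + (29/14 + 179² - 13*179) = -25134 + (29/14 + 32041 - 2327) = -25134 + 416025/14 = 64149/14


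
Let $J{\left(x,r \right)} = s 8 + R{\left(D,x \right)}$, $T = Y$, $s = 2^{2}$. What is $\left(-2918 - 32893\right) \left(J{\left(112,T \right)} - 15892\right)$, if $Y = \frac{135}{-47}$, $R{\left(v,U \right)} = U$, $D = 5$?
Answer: $563951628$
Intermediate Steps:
$s = 4$
$Y = - \frac{135}{47}$ ($Y = 135 \left(- \frac{1}{47}\right) = - \frac{135}{47} \approx -2.8723$)
$T = - \frac{135}{47} \approx -2.8723$
$J{\left(x,r \right)} = 32 + x$ ($J{\left(x,r \right)} = 4 \cdot 8 + x = 32 + x$)
$\left(-2918 - 32893\right) \left(J{\left(112,T \right)} - 15892\right) = \left(-2918 - 32893\right) \left(\left(32 + 112\right) - 15892\right) = - 35811 \left(144 - 15892\right) = \left(-35811\right) \left(-15748\right) = 563951628$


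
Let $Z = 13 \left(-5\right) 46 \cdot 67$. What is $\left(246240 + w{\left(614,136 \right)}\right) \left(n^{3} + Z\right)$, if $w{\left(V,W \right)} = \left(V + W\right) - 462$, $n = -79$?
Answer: $-170934872832$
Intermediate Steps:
$w{\left(V,W \right)} = -462 + V + W$
$Z = -200330$ ($Z = \left(-65\right) 46 \cdot 67 = \left(-2990\right) 67 = -200330$)
$\left(246240 + w{\left(614,136 \right)}\right) \left(n^{3} + Z\right) = \left(246240 + \left(-462 + 614 + 136\right)\right) \left(\left(-79\right)^{3} - 200330\right) = \left(246240 + 288\right) \left(-493039 - 200330\right) = 246528 \left(-693369\right) = -170934872832$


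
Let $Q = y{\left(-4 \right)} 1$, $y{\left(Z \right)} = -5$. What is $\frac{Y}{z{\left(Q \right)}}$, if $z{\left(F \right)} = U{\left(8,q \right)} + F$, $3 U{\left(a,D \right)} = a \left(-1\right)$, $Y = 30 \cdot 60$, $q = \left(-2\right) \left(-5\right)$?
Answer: $- \frac{5400}{23} \approx -234.78$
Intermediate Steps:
$q = 10$
$Y = 1800$
$Q = -5$ ($Q = \left(-5\right) 1 = -5$)
$U{\left(a,D \right)} = - \frac{a}{3}$ ($U{\left(a,D \right)} = \frac{a \left(-1\right)}{3} = \frac{\left(-1\right) a}{3} = - \frac{a}{3}$)
$z{\left(F \right)} = - \frac{8}{3} + F$ ($z{\left(F \right)} = \left(- \frac{1}{3}\right) 8 + F = - \frac{8}{3} + F$)
$\frac{Y}{z{\left(Q \right)}} = \frac{1800}{- \frac{8}{3} - 5} = \frac{1800}{- \frac{23}{3}} = 1800 \left(- \frac{3}{23}\right) = - \frac{5400}{23}$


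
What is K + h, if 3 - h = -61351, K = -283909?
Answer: -222555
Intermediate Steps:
h = 61354 (h = 3 - 1*(-61351) = 3 + 61351 = 61354)
K + h = -283909 + 61354 = -222555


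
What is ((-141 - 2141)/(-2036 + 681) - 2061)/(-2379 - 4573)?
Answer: 2790373/9419960 ≈ 0.29622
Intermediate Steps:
((-141 - 2141)/(-2036 + 681) - 2061)/(-2379 - 4573) = (-2282/(-1355) - 2061)/(-6952) = (-2282*(-1/1355) - 2061)*(-1/6952) = (2282/1355 - 2061)*(-1/6952) = -2790373/1355*(-1/6952) = 2790373/9419960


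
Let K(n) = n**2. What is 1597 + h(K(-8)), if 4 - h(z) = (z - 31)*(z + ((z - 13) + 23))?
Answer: -2953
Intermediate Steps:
h(z) = 4 - (-31 + z)*(10 + 2*z) (h(z) = 4 - (z - 31)*(z + ((z - 13) + 23)) = 4 - (-31 + z)*(z + ((-13 + z) + 23)) = 4 - (-31 + z)*(z + (10 + z)) = 4 - (-31 + z)*(10 + 2*z))
1597 + h(K(-8)) = 1597 + (314 - 2*((-8)**2)**2 + 52*(-8)**2) = 1597 + (314 - 2*64**2 + 52*64) = 1597 + (314 - 2*4096 + 3328) = 1597 + (314 - 8192 + 3328) = 1597 - 4550 = -2953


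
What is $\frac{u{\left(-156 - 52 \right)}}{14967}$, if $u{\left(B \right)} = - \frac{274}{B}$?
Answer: $\frac{137}{1556568} \approx 8.8014 \cdot 10^{-5}$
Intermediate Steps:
$\frac{u{\left(-156 - 52 \right)}}{14967} = \frac{\left(-274\right) \frac{1}{-156 - 52}}{14967} = - \frac{274}{-156 - 52} \cdot \frac{1}{14967} = - \frac{274}{-208} \cdot \frac{1}{14967} = \left(-274\right) \left(- \frac{1}{208}\right) \frac{1}{14967} = \frac{137}{104} \cdot \frac{1}{14967} = \frac{137}{1556568}$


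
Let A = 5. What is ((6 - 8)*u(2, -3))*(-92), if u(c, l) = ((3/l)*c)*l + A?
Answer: 2024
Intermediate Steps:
u(c, l) = 5 + 3*c (u(c, l) = ((3/l)*c)*l + 5 = (3*c/l)*l + 5 = 3*c + 5 = 5 + 3*c)
((6 - 8)*u(2, -3))*(-92) = ((6 - 8)*(5 + 3*2))*(-92) = -2*(5 + 6)*(-92) = -2*11*(-92) = -22*(-92) = 2024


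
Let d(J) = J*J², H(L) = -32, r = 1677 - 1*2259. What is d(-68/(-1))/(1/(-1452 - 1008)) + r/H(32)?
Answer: -12376043229/16 ≈ -7.7350e+8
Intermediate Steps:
r = -582 (r = 1677 - 2259 = -582)
d(J) = J³
d(-68/(-1))/(1/(-1452 - 1008)) + r/H(32) = (-68/(-1))³/(1/(-1452 - 1008)) - 582/(-32) = (-68*(-1))³/(1/(-2460)) - 582*(-1/32) = 68³/(-1/2460) + 291/16 = 314432*(-2460) + 291/16 = -773502720 + 291/16 = -12376043229/16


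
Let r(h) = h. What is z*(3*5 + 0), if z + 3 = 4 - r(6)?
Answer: -75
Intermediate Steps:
z = -5 (z = -3 + (4 - 1*6) = -3 + (4 - 6) = -3 - 2 = -5)
z*(3*5 + 0) = -5*(3*5 + 0) = -5*(15 + 0) = -5*15 = -75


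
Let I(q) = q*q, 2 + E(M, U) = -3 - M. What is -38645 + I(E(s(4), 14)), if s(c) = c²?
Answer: -38204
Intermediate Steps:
E(M, U) = -5 - M (E(M, U) = -2 + (-3 - M) = -5 - M)
I(q) = q²
-38645 + I(E(s(4), 14)) = -38645 + (-5 - 1*4²)² = -38645 + (-5 - 1*16)² = -38645 + (-5 - 16)² = -38645 + (-21)² = -38645 + 441 = -38204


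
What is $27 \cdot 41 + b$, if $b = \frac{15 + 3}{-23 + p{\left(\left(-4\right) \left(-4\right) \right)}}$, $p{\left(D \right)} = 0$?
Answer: $\frac{25443}{23} \approx 1106.2$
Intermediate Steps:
$b = - \frac{18}{23}$ ($b = \frac{15 + 3}{-23 + 0} = \frac{18}{-23} = 18 \left(- \frac{1}{23}\right) = - \frac{18}{23} \approx -0.78261$)
$27 \cdot 41 + b = 27 \cdot 41 - \frac{18}{23} = 1107 - \frac{18}{23} = \frac{25443}{23}$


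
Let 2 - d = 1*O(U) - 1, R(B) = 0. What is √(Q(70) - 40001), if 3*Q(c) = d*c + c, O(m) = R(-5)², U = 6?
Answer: I*√359169/3 ≈ 199.77*I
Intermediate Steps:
O(m) = 0 (O(m) = 0² = 0)
d = 3 (d = 2 - (1*0 - 1) = 2 - (0 - 1) = 2 - 1*(-1) = 2 + 1 = 3)
Q(c) = 4*c/3 (Q(c) = (3*c + c)/3 = (4*c)/3 = 4*c/3)
√(Q(70) - 40001) = √((4/3)*70 - 40001) = √(280/3 - 40001) = √(-119723/3) = I*√359169/3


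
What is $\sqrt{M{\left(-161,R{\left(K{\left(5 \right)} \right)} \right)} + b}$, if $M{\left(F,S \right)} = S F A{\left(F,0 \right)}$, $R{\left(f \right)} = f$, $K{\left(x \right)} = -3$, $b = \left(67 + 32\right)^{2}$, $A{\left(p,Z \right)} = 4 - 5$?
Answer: $\sqrt{9318} \approx 96.53$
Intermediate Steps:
$A{\left(p,Z \right)} = -1$ ($A{\left(p,Z \right)} = 4 - 5 = -1$)
$b = 9801$ ($b = 99^{2} = 9801$)
$M{\left(F,S \right)} = - F S$ ($M{\left(F,S \right)} = S F \left(-1\right) = F S \left(-1\right) = - F S$)
$\sqrt{M{\left(-161,R{\left(K{\left(5 \right)} \right)} \right)} + b} = \sqrt{\left(-1\right) \left(-161\right) \left(-3\right) + 9801} = \sqrt{-483 + 9801} = \sqrt{9318}$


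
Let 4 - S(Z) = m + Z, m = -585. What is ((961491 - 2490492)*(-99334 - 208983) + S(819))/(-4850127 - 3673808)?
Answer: -471417001087/8523935 ≈ -55305.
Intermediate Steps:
S(Z) = 589 - Z (S(Z) = 4 - (-585 + Z) = 4 + (585 - Z) = 589 - Z)
((961491 - 2490492)*(-99334 - 208983) + S(819))/(-4850127 - 3673808) = ((961491 - 2490492)*(-99334 - 208983) + (589 - 1*819))/(-4850127 - 3673808) = (-1529001*(-308317) + (589 - 819))/(-8523935) = (471417001317 - 230)*(-1/8523935) = 471417001087*(-1/8523935) = -471417001087/8523935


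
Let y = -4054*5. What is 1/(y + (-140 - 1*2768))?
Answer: -1/23178 ≈ -4.3144e-5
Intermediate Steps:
y = -20270
1/(y + (-140 - 1*2768)) = 1/(-20270 + (-140 - 1*2768)) = 1/(-20270 + (-140 - 2768)) = 1/(-20270 - 2908) = 1/(-23178) = -1/23178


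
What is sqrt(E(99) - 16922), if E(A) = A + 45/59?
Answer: 16*I*sqrt(228743)/59 ≈ 129.7*I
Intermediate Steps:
E(A) = 45/59 + A (E(A) = A + 45*(1/59) = A + 45/59 = 45/59 + A)
sqrt(E(99) - 16922) = sqrt((45/59 + 99) - 16922) = sqrt(5886/59 - 16922) = sqrt(-992512/59) = 16*I*sqrt(228743)/59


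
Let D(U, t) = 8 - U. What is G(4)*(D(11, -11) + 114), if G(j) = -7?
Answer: -777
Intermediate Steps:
G(4)*(D(11, -11) + 114) = -7*((8 - 1*11) + 114) = -7*((8 - 11) + 114) = -7*(-3 + 114) = -7*111 = -777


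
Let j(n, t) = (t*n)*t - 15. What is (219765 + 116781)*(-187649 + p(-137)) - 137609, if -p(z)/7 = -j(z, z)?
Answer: -6120837962459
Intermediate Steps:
j(n, t) = -15 + n*t**2 (j(n, t) = (n*t)*t - 15 = n*t**2 - 15 = -15 + n*t**2)
p(z) = -105 + 7*z**3 (p(z) = -(-7)*(-15 + z*z**2) = -(-7)*(-15 + z**3) = -7*(15 - z**3) = -105 + 7*z**3)
(219765 + 116781)*(-187649 + p(-137)) - 137609 = (219765 + 116781)*(-187649 + (-105 + 7*(-137)**3)) - 137609 = 336546*(-187649 + (-105 + 7*(-2571353))) - 137609 = 336546*(-187649 + (-105 - 17999471)) - 137609 = 336546*(-187649 - 17999576) - 137609 = 336546*(-18187225) - 137609 = -6120837824850 - 137609 = -6120837962459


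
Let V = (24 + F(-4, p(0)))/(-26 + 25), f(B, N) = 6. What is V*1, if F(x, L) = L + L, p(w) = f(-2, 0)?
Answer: -36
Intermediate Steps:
p(w) = 6
F(x, L) = 2*L
V = -36 (V = (24 + 2*6)/(-26 + 25) = (24 + 12)/(-1) = 36*(-1) = -36)
V*1 = -36*1 = -36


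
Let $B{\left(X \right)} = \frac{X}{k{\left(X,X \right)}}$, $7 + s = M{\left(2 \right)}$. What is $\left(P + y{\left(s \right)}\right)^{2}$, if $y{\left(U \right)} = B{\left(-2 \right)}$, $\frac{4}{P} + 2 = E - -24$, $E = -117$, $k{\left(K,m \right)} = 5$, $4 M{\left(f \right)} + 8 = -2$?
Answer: $\frac{1764}{9025} \approx 0.19546$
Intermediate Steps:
$M{\left(f \right)} = - \frac{5}{2}$ ($M{\left(f \right)} = -2 + \frac{1}{4} \left(-2\right) = -2 - \frac{1}{2} = - \frac{5}{2}$)
$s = - \frac{19}{2}$ ($s = -7 - \frac{5}{2} = - \frac{19}{2} \approx -9.5$)
$P = - \frac{4}{95}$ ($P = \frac{4}{-2 - 93} = \frac{4}{-95} = 4 \left(- \frac{1}{95}\right) = - \frac{4}{95} \approx -0.042105$)
$B{\left(X \right)} = \frac{X}{5}$
$y{\left(U \right)} = - \frac{2}{5}$ ($y{\left(U \right)} = \frac{1}{5} \left(-2\right) = - \frac{2}{5}$)
$\left(P + y{\left(s \right)}\right)^{2} = \left(- \frac{4}{95} - \frac{2}{5}\right)^{2} = \left(- \frac{42}{95}\right)^{2} = \frac{1764}{9025}$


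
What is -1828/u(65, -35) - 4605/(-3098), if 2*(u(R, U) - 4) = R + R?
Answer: -5345399/213762 ≈ -25.006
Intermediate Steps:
u(R, U) = 4 + R (u(R, U) = 4 + (R + R)/2 = 4 + (2*R)/2 = 4 + R)
-1828/u(65, -35) - 4605/(-3098) = -1828/(4 + 65) - 4605/(-3098) = -1828/69 - 4605*(-1/3098) = -1828*1/69 + 4605/3098 = -1828/69 + 4605/3098 = -5345399/213762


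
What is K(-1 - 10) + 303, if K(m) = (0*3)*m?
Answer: 303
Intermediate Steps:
K(m) = 0 (K(m) = 0*m = 0)
K(-1 - 10) + 303 = 0 + 303 = 303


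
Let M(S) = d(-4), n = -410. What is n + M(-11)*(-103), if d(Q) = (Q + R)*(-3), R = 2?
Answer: -1028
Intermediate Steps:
d(Q) = -6 - 3*Q (d(Q) = (Q + 2)*(-3) = (2 + Q)*(-3) = -6 - 3*Q)
M(S) = 6 (M(S) = -6 - 3*(-4) = -6 + 12 = 6)
n + M(-11)*(-103) = -410 + 6*(-103) = -410 - 618 = -1028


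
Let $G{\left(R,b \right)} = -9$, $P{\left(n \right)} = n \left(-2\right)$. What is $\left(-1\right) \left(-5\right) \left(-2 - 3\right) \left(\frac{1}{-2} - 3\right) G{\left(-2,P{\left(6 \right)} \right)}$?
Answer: $- \frac{1575}{2} \approx -787.5$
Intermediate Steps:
$P{\left(n \right)} = - 2 n$
$\left(-1\right) \left(-5\right) \left(-2 - 3\right) \left(\frac{1}{-2} - 3\right) G{\left(-2,P{\left(6 \right)} \right)} = \left(-1\right) \left(-5\right) \left(-2 - 3\right) \left(\frac{1}{-2} - 3\right) \left(-9\right) = 5 \left(- 5 \left(- \frac{1}{2} - 3\right)\right) \left(-9\right) = 5 \left(\left(-5\right) \left(- \frac{7}{2}\right)\right) \left(-9\right) = 5 \cdot \frac{35}{2} \left(-9\right) = \frac{175}{2} \left(-9\right) = - \frac{1575}{2}$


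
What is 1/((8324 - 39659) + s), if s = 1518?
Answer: -1/29817 ≈ -3.3538e-5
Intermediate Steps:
1/((8324 - 39659) + s) = 1/((8324 - 39659) + 1518) = 1/(-31335 + 1518) = 1/(-29817) = -1/29817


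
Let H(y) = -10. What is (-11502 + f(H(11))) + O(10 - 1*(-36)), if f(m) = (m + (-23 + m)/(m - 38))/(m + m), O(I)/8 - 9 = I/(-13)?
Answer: -47664623/4160 ≈ -11458.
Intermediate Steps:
O(I) = 72 - 8*I/13 (O(I) = 72 + 8*(I/(-13)) = 72 + 8*(I*(-1/13)) = 72 + 8*(-I/13) = 72 - 8*I/13)
f(m) = (m + (-23 + m)/(-38 + m))/(2*m) (f(m) = (m + (-23 + m)/(-38 + m))/((2*m)) = (m + (-23 + m)/(-38 + m))*(1/(2*m)) = (m + (-23 + m)/(-38 + m))/(2*m))
(-11502 + f(H(11))) + O(10 - 1*(-36)) = (-11502 + (½)*(-23 + (-10)² - 37*(-10))/(-10*(-38 - 10))) + (72 - 8*(10 - 1*(-36))/13) = (-11502 + (½)*(-⅒)*(-23 + 100 + 370)/(-48)) + (72 - 8*(10 + 36)/13) = (-11502 + (½)*(-⅒)*(-1/48)*447) + (72 - 8/13*46) = (-11502 + 149/320) + (72 - 368/13) = -3680491/320 + 568/13 = -47664623/4160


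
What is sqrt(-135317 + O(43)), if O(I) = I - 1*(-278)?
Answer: 2*I*sqrt(33749) ≈ 367.42*I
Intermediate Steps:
O(I) = 278 + I (O(I) = I + 278 = 278 + I)
sqrt(-135317 + O(43)) = sqrt(-135317 + (278 + 43)) = sqrt(-135317 + 321) = sqrt(-134996) = 2*I*sqrt(33749)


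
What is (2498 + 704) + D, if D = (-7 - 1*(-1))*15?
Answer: 3112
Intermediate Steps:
D = -90 (D = (-7 + 1)*15 = -6*15 = -90)
(2498 + 704) + D = (2498 + 704) - 90 = 3202 - 90 = 3112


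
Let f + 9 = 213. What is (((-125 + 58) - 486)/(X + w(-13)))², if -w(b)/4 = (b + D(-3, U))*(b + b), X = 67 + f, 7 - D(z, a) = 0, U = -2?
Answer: 305809/124609 ≈ 2.4541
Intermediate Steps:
f = 204 (f = -9 + 213 = 204)
D(z, a) = 7 (D(z, a) = 7 - 1*0 = 7 + 0 = 7)
X = 271 (X = 67 + 204 = 271)
w(b) = -8*b*(7 + b) (w(b) = -4*(b + 7)*(b + b) = -4*(7 + b)*2*b = -8*b*(7 + b))
(((-125 + 58) - 486)/(X + w(-13)))² = (((-125 + 58) - 486)/(271 - 8*(-13)*(7 - 13)))² = ((-67 - 486)/(271 - 8*(-13)*(-6)))² = (-553/(271 - 624))² = (-553/(-353))² = (-553*(-1/353))² = (553/353)² = 305809/124609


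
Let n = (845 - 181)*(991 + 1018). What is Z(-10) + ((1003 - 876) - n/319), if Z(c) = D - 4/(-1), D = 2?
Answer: -1291549/319 ≈ -4048.7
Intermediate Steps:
n = 1333976 (n = 664*2009 = 1333976)
Z(c) = 6 (Z(c) = 2 - 4/(-1) = 2 - 1*(-4) = 2 + 4 = 6)
Z(-10) + ((1003 - 876) - n/319) = 6 + ((1003 - 876) - 1333976/319) = 6 + (127 - 1333976/319) = 6 - 1293463/319 = -1291549/319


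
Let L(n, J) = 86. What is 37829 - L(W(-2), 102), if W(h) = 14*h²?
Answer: 37743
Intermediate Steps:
37829 - L(W(-2), 102) = 37829 - 1*86 = 37829 - 86 = 37743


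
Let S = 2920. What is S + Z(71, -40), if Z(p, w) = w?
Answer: 2880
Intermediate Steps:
S + Z(71, -40) = 2920 - 40 = 2880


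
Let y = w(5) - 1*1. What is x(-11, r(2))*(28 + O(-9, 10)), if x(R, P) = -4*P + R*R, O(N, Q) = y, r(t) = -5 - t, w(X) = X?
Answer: 4768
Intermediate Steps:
y = 4 (y = 5 - 1*1 = 5 - 1 = 4)
O(N, Q) = 4
x(R, P) = R**2 - 4*P (x(R, P) = -4*P + R**2 = R**2 - 4*P)
x(-11, r(2))*(28 + O(-9, 10)) = ((-11)**2 - 4*(-5 - 1*2))*(28 + 4) = (121 - 4*(-5 - 2))*32 = (121 - 4*(-7))*32 = (121 + 28)*32 = 149*32 = 4768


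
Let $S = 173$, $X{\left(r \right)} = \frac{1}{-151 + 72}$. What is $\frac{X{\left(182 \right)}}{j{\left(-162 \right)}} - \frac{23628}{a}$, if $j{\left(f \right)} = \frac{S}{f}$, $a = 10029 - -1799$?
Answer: $- \frac{80251935}{40413319} \approx -1.9858$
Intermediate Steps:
$X{\left(r \right)} = - \frac{1}{79}$ ($X{\left(r \right)} = \frac{1}{-79} = - \frac{1}{79}$)
$a = 11828$ ($a = 10029 + 1799 = 11828$)
$j{\left(f \right)} = \frac{173}{f}$
$\frac{X{\left(182 \right)}}{j{\left(-162 \right)}} - \frac{23628}{a} = - \frac{1}{79 \frac{173}{-162}} - \frac{23628}{11828} = - \frac{1}{79 \cdot 173 \left(- \frac{1}{162}\right)} - \frac{5907}{2957} = - \frac{1}{79 \left(- \frac{173}{162}\right)} - \frac{5907}{2957} = \left(- \frac{1}{79}\right) \left(- \frac{162}{173}\right) - \frac{5907}{2957} = \frac{162}{13667} - \frac{5907}{2957} = - \frac{80251935}{40413319}$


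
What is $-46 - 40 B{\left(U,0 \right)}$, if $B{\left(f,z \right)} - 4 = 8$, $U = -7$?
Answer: $-526$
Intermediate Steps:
$B{\left(f,z \right)} = 12$ ($B{\left(f,z \right)} = 4 + 8 = 12$)
$-46 - 40 B{\left(U,0 \right)} = -46 - 480 = -526$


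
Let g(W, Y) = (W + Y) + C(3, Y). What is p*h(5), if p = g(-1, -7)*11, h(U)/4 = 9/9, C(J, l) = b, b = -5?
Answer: -572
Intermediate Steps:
C(J, l) = -5
g(W, Y) = -5 + W + Y (g(W, Y) = (W + Y) - 5 = -5 + W + Y)
h(U) = 4 (h(U) = 4*(9/9) = 4*(9*(⅑)) = 4*1 = 4)
p = -143 (p = (-5 - 1 - 7)*11 = -13*11 = -143)
p*h(5) = -143*4 = -572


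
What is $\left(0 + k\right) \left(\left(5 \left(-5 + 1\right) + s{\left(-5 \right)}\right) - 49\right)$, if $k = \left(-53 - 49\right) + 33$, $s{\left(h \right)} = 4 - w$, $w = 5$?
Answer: $4830$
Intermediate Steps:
$s{\left(h \right)} = -1$ ($s{\left(h \right)} = 4 - 5 = -1$)
$k = -69$ ($k = -102 + 33 = -69$)
$\left(0 + k\right) \left(\left(5 \left(-5 + 1\right) + s{\left(-5 \right)}\right) - 49\right) = \left(0 - 69\right) \left(\left(5 \left(-5 + 1\right) - 1\right) - 49\right) = - 69 \left(\left(5 \left(-4\right) - 1\right) - 49\right) = - 69 \left(\left(-20 - 1\right) - 49\right) = - 69 \left(-21 - 49\right) = \left(-69\right) \left(-70\right) = 4830$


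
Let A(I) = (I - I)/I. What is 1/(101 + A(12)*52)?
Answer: 1/101 ≈ 0.0099010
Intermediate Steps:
A(I) = 0 (A(I) = 0/I = 0)
1/(101 + A(12)*52) = 1/(101 + 0*52) = 1/(101 + 0) = 1/101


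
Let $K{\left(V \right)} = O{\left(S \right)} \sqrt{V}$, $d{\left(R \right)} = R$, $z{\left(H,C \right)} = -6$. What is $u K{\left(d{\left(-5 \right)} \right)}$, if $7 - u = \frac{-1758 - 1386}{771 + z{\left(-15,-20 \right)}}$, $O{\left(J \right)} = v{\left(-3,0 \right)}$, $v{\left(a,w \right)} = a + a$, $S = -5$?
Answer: $- \frac{5666 i \sqrt{5}}{85} \approx - 149.05 i$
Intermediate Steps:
$v{\left(a,w \right)} = 2 a$
$O{\left(J \right)} = -6$ ($O{\left(J \right)} = 2 \left(-3\right) = -6$)
$K{\left(V \right)} = - 6 \sqrt{V}$
$u = \frac{2833}{255}$ ($u = 7 - \frac{-1758 - 1386}{771 - 6} = 7 - - \frac{3144}{765} = 7 - \left(-3144\right) \frac{1}{765} = 7 - - \frac{1048}{255} = 7 + \frac{1048}{255} = \frac{2833}{255} \approx 11.11$)
$u K{\left(d{\left(-5 \right)} \right)} = \frac{2833 \left(- 6 \sqrt{-5}\right)}{255} = \frac{2833 \left(- 6 i \sqrt{5}\right)}{255} = - \frac{5666 i \sqrt{5}}{85}$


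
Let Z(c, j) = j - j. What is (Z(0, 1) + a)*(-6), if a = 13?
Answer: -78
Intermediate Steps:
Z(c, j) = 0
(Z(0, 1) + a)*(-6) = (0 + 13)*(-6) = 13*(-6) = -78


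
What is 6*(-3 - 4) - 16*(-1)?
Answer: -26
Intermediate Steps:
6*(-3 - 4) - 16*(-1) = 6*(-7) + 16 = -42 + 16 = -26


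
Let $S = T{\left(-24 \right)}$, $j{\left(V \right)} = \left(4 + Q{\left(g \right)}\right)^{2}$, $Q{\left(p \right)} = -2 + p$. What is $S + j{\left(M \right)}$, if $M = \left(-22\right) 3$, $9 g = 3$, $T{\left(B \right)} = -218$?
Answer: $- \frac{1913}{9} \approx -212.56$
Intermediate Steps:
$g = \frac{1}{3}$ ($g = \frac{1}{9} \cdot 3 = \frac{1}{3} \approx 0.33333$)
$M = -66$
$j{\left(V \right)} = \frac{49}{9}$ ($j{\left(V \right)} = \left(4 + \left(-2 + \frac{1}{3}\right)\right)^{2} = \left(4 - \frac{5}{3}\right)^{2} = \left(\frac{7}{3}\right)^{2} = \frac{49}{9}$)
$S = -218$
$S + j{\left(M \right)} = -218 + \frac{49}{9} = - \frac{1913}{9}$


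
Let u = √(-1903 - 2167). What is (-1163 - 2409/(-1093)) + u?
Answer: -1268750/1093 + I*√4070 ≈ -1160.8 + 63.797*I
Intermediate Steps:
u = I*√4070 (u = √(-4070) = I*√4070 ≈ 63.797*I)
(-1163 - 2409/(-1093)) + u = (-1163 - 2409/(-1093)) + I*√4070 = (-1163 - 2409*(-1)/1093) + I*√4070 = (-1163 - 1*(-2409/1093)) + I*√4070 = (-1163 + 2409/1093) + I*√4070 = -1268750/1093 + I*√4070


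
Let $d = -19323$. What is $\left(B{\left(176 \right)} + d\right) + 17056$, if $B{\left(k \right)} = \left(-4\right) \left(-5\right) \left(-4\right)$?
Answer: $-2347$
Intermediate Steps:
$B{\left(k \right)} = -80$ ($B{\left(k \right)} = 20 \left(-4\right) = -80$)
$\left(B{\left(176 \right)} + d\right) + 17056 = \left(-80 - 19323\right) + 17056 = -19403 + 17056 = -2347$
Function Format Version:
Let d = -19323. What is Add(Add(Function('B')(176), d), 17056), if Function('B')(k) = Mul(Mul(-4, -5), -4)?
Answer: -2347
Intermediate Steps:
Function('B')(k) = -80 (Function('B')(k) = Mul(20, -4) = -80)
Add(Add(Function('B')(176), d), 17056) = Add(Add(-80, -19323), 17056) = Add(-19403, 17056) = -2347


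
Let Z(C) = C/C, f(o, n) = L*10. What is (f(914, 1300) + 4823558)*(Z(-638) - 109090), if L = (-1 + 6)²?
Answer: -526224390912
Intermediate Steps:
L = 25 (L = 5² = 25)
f(o, n) = 250 (f(o, n) = 25*10 = 250)
Z(C) = 1
(f(914, 1300) + 4823558)*(Z(-638) - 109090) = (250 + 4823558)*(1 - 109090) = 4823808*(-109089) = -526224390912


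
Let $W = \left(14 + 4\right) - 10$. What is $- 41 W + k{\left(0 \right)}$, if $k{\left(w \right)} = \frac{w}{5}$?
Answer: $-328$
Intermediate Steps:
$k{\left(w \right)} = \frac{w}{5}$ ($k{\left(w \right)} = w \frac{1}{5} = \frac{w}{5}$)
$W = 8$ ($W = 18 - 10 = 8$)
$- 41 W + k{\left(0 \right)} = \left(-41\right) 8 + \frac{1}{5} \cdot 0 = -328 + 0 = -328$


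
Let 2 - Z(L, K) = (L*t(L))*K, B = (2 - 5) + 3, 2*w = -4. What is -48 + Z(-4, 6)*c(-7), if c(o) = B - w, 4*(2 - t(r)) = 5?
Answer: -8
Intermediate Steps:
w = -2 (w = (½)*(-4) = -2)
t(r) = ¾ (t(r) = 2 - ¼*5 = 2 - 5/4 = ¾)
B = 0 (B = -3 + 3 = 0)
Z(L, K) = 2 - 3*K*L/4 (Z(L, K) = 2 - L*(¾)*K = 2 - 3*L/4*K = 2 - 3*K*L/4)
c(o) = 2 (c(o) = 0 - 1*(-2) = 0 + 2 = 2)
-48 + Z(-4, 6)*c(-7) = -48 + (2 - ¾*6*(-4))*2 = -48 + (2 + 18)*2 = -48 + 20*2 = -48 + 40 = -8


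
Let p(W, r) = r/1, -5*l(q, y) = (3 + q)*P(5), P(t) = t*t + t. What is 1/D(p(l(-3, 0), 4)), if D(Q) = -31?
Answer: -1/31 ≈ -0.032258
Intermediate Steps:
P(t) = t + t² (P(t) = t² + t = t + t²)
l(q, y) = -18 - 6*q (l(q, y) = -(3 + q)*5*(1 + 5)/5 = -(3 + q)*5*6/5 = -(3 + q)*30/5 = -(90 + 30*q)/5 = -18 - 6*q)
p(W, r) = r (p(W, r) = r*1 = r)
1/D(p(l(-3, 0), 4)) = 1/(-31) = -1/31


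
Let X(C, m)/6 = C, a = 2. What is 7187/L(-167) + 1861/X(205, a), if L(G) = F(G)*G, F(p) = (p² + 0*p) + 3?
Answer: 4329815497/2864647860 ≈ 1.5115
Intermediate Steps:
X(C, m) = 6*C
F(p) = 3 + p² (F(p) = (p² + 0) + 3 = p² + 3 = 3 + p²)
L(G) = G*(3 + G²) (L(G) = (3 + G²)*G = G*(3 + G²))
7187/L(-167) + 1861/X(205, a) = 7187/((-167*(3 + (-167)²))) + 1861/((6*205)) = 7187/((-167*(3 + 27889))) + 1861/1230 = 7187/((-167*27892)) + 1861*(1/1230) = 7187/(-4657964) + 1861/1230 = 7187*(-1/4657964) + 1861/1230 = -7187/4657964 + 1861/1230 = 4329815497/2864647860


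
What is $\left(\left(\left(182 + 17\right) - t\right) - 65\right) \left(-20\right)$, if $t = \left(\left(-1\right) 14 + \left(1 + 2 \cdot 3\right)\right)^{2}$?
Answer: $-1700$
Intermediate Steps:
$t = 49$ ($t = \left(-14 + \left(1 + 6\right)\right)^{2} = \left(-14 + 7\right)^{2} = \left(-7\right)^{2} = 49$)
$\left(\left(\left(182 + 17\right) - t\right) - 65\right) \left(-20\right) = \left(\left(\left(182 + 17\right) - 49\right) - 65\right) \left(-20\right) = \left(\left(199 - 49\right) - 65\right) \left(-20\right) = \left(150 - 65\right) \left(-20\right) = 85 \left(-20\right) = -1700$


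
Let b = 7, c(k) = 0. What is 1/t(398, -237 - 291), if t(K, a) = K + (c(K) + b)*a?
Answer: -1/3298 ≈ -0.00030321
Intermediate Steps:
t(K, a) = K + 7*a (t(K, a) = K + (0 + 7)*a = K + 7*a)
1/t(398, -237 - 291) = 1/(398 + 7*(-237 - 291)) = 1/(398 + 7*(-528)) = 1/(398 - 3696) = 1/(-3298) = -1/3298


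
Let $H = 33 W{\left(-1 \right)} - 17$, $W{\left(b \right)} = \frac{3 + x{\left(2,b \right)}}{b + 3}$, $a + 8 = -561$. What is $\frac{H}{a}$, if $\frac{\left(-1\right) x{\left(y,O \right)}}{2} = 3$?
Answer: $\frac{133}{1138} \approx 0.11687$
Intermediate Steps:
$a = -569$ ($a = -8 - 561 = -569$)
$x{\left(y,O \right)} = -6$ ($x{\left(y,O \right)} = \left(-2\right) 3 = -6$)
$W{\left(b \right)} = - \frac{3}{3 + b}$ ($W{\left(b \right)} = \frac{3 - 6}{b + 3} = - \frac{3}{3 + b}$)
$H = - \frac{133}{2}$ ($H = 33 \left(- \frac{3}{3 - 1}\right) - 17 = 33 \left(- \frac{3}{2}\right) - 17 = - \frac{99}{2} - 17 = - \frac{133}{2} \approx -66.5$)
$\frac{H}{a} = - \frac{133}{2 \left(-569\right)} = \left(- \frac{133}{2}\right) \left(- \frac{1}{569}\right) = \frac{133}{1138}$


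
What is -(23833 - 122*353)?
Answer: 19233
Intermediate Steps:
-(23833 - 122*353) = -(23833 - 43066) = -1*(-19233) = 19233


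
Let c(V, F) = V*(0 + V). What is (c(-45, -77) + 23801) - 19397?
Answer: 6429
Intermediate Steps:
c(V, F) = V**2 (c(V, F) = V*V = V**2)
(c(-45, -77) + 23801) - 19397 = ((-45)**2 + 23801) - 19397 = (2025 + 23801) - 19397 = 25826 - 19397 = 6429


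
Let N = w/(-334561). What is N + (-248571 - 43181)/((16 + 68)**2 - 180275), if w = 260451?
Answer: 52493779103/57952321859 ≈ 0.90581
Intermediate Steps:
N = -260451/334561 (N = 260451/(-334561) = 260451*(-1/334561) = -260451/334561 ≈ -0.77849)
N + (-248571 - 43181)/((16 + 68)**2 - 180275) = -260451/334561 + (-248571 - 43181)/((16 + 68)**2 - 180275) = -260451/334561 - 291752/(84**2 - 180275) = -260451/334561 - 291752/(7056 - 180275) = -260451/334561 - 291752/(-173219) = -260451/334561 - 291752*(-1/173219) = -260451/334561 + 291752/173219 = 52493779103/57952321859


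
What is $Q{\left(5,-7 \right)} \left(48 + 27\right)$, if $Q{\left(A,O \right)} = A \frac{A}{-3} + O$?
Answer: $-1150$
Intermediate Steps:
$Q{\left(A,O \right)} = O - \frac{A^{2}}{3}$ ($Q{\left(A,O \right)} = A A \left(- \frac{1}{3}\right) + O = A \left(- \frac{A}{3}\right) + O = - \frac{A^{2}}{3} + O = O - \frac{A^{2}}{3}$)
$Q{\left(5,-7 \right)} \left(48 + 27\right) = \left(-7 - \frac{5^{2}}{3}\right) \left(48 + 27\right) = \left(-7 - \frac{25}{3}\right) 75 = \left(- \frac{46}{3}\right) 75 = -1150$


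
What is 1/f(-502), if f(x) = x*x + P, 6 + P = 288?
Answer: 1/252286 ≈ 3.9638e-6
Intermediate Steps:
P = 282 (P = -6 + 288 = 282)
f(x) = 282 + x**2 (f(x) = x*x + 282 = x**2 + 282 = 282 + x**2)
1/f(-502) = 1/(282 + (-502)**2) = 1/(282 + 252004) = 1/252286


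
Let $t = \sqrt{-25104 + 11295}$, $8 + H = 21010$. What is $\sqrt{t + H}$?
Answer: $\sqrt{21002 + i \sqrt{13809}} \approx 144.92 + 0.4054 i$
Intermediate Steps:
$H = 21002$ ($H = -8 + 21010 = 21002$)
$t = i \sqrt{13809}$ ($t = \sqrt{-13809} = i \sqrt{13809} \approx 117.51 i$)
$\sqrt{t + H} = \sqrt{i \sqrt{13809} + 21002} = \sqrt{21002 + i \sqrt{13809}}$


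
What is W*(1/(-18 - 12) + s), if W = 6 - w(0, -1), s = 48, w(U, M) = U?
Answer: 1439/5 ≈ 287.80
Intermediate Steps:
W = 6 (W = 6 - 1*0 = 6 + 0 = 6)
W*(1/(-18 - 12) + s) = 6*(1/(-18 - 12) + 48) = 6*(1/(-30) + 48) = 6*(-1/30 + 48) = 6*(1439/30) = 1439/5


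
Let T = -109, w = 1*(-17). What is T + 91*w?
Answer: -1656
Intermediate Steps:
w = -17
T + 91*w = -109 + 91*(-17) = -109 - 1547 = -1656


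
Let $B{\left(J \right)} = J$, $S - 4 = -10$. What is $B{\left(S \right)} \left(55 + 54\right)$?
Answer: $-654$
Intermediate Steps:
$S = -6$ ($S = 4 - 10 = -6$)
$B{\left(S \right)} \left(55 + 54\right) = - 6 \left(55 + 54\right) = \left(-6\right) 109 = -654$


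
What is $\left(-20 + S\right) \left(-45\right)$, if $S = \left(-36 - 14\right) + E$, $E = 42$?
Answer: $1260$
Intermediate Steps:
$S = -8$ ($S = \left(-36 - 14\right) + 42 = -50 + 42 = -8$)
$\left(-20 + S\right) \left(-45\right) = \left(-20 - 8\right) \left(-45\right) = \left(-28\right) \left(-45\right) = 1260$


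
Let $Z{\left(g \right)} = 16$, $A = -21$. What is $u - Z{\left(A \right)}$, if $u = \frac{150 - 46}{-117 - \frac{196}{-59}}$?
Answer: $- \frac{113448}{6707} \approx -16.915$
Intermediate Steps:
$u = - \frac{6136}{6707}$ ($u = \frac{104}{-117 - - \frac{196}{59}} = \frac{104}{-117 + \frac{196}{59}} = \frac{104}{- \frac{6707}{59}} = 104 \left(- \frac{59}{6707}\right) = - \frac{6136}{6707} \approx -0.91487$)
$u - Z{\left(A \right)} = - \frac{6136}{6707} - 16 = - \frac{113448}{6707}$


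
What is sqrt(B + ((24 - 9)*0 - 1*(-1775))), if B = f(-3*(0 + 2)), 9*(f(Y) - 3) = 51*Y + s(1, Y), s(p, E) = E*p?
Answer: sqrt(15690)/3 ≈ 41.753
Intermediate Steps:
f(Y) = 3 + 52*Y/9 (f(Y) = 3 + (51*Y + Y*1)/9 = 3 + (51*Y + Y)/9 = 3 + (52*Y)/9 = 3 + 52*Y/9)
B = -95/3 (B = 3 + 52*(-3*(0 + 2))/9 = 3 + 52*(-3*2)/9 = 3 + (52/9)*(-6) = 3 - 104/3 = -95/3 ≈ -31.667)
sqrt(B + ((24 - 9)*0 - 1*(-1775))) = sqrt(-95/3 + ((24 - 9)*0 - 1*(-1775))) = sqrt(-95/3 + (15*0 + 1775)) = sqrt(-95/3 + (0 + 1775)) = sqrt(-95/3 + 1775) = sqrt(5230/3) = sqrt(15690)/3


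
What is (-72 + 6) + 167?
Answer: 101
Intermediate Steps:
(-72 + 6) + 167 = -66 + 167 = 101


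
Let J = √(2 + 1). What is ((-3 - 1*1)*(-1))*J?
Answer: 4*√3 ≈ 6.9282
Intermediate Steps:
J = √3 ≈ 1.7320
((-3 - 1*1)*(-1))*J = ((-3 - 1*1)*(-1))*√3 = ((-3 - 1)*(-1))*√3 = (-4*(-1))*√3 = 4*√3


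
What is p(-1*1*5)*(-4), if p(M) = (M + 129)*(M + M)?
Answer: 4960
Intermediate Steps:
p(M) = 2*M*(129 + M) (p(M) = (129 + M)*(2*M) = 2*M*(129 + M))
p(-1*1*5)*(-4) = (2*(-1*1*5)*(129 - 1*1*5))*(-4) = (2*(-1*5)*(129 - 1*5))*(-4) = (2*(-5)*(129 - 5))*(-4) = (2*(-5)*124)*(-4) = -1240*(-4) = 4960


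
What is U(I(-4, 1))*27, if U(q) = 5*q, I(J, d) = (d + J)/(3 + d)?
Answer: -405/4 ≈ -101.25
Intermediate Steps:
I(J, d) = (J + d)/(3 + d)
U(I(-4, 1))*27 = (5*((-4 + 1)/(3 + 1)))*27 = (5*(-3/4))*27 = (5*((¼)*(-3)))*27 = (5*(-¾))*27 = -15/4*27 = -405/4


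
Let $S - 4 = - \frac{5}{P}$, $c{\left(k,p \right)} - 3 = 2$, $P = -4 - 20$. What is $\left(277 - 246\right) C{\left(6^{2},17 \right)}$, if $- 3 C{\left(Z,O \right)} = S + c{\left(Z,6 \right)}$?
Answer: $- \frac{6851}{72} \approx -95.153$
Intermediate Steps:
$P = -24$ ($P = -4 - 20 = -24$)
$c{\left(k,p \right)} = 5$ ($c{\left(k,p \right)} = 3 + 2 = 5$)
$S = \frac{101}{24}$ ($S = 4 - \frac{5}{-24} = 4 - - \frac{5}{24} = 4 + \frac{5}{24} = \frac{101}{24} \approx 4.2083$)
$C{\left(Z,O \right)} = - \frac{221}{72}$ ($C{\left(Z,O \right)} = - \frac{\frac{101}{24} + 5}{3} = \left(- \frac{1}{3}\right) \frac{221}{24} = - \frac{221}{72}$)
$\left(277 - 246\right) C{\left(6^{2},17 \right)} = \left(277 - 246\right) \left(- \frac{221}{72}\right) = 31 \left(- \frac{221}{72}\right) = - \frac{6851}{72}$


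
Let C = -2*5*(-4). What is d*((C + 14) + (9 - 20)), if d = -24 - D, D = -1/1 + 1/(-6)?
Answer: -5891/6 ≈ -981.83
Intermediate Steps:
C = 40 (C = -10*(-4) = 40)
D = -7/6 (D = -1*1 + 1*(-⅙) = -1 - ⅙ = -7/6 ≈ -1.1667)
d = -137/6 (d = -24 - 1*(-7/6) = -24 + 7/6 = -137/6 ≈ -22.833)
d*((C + 14) + (9 - 20)) = -137*((40 + 14) + (9 - 20))/6 = -137*(54 - 11)/6 = -137/6*43 = -5891/6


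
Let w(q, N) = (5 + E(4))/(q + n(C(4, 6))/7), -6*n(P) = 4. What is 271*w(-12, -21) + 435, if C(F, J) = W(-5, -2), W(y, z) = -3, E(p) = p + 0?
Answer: 59271/254 ≈ 233.35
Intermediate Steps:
E(p) = p
C(F, J) = -3
n(P) = -2/3 (n(P) = -1/6*4 = -2/3)
w(q, N) = 9/(-2/21 + q) (w(q, N) = (5 + 4)/(q - 2/3/7) = 9/(q - 2/3*1/7) = 9/(q - 2/21) = 9/(-2/21 + q))
271*w(-12, -21) + 435 = 271*(189/(-2 + 21*(-12))) + 435 = 271*(189/(-2 - 252)) + 435 = 271*(189/(-254)) + 435 = 271*(189*(-1/254)) + 435 = 271*(-189/254) + 435 = -51219/254 + 435 = 59271/254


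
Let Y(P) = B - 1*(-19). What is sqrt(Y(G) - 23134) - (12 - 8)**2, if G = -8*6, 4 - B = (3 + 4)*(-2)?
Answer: -16 + I*sqrt(23097) ≈ -16.0 + 151.98*I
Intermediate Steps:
B = 18 (B = 4 - (3 + 4)*(-2) = 4 - 7*(-2) = 4 - 1*(-14) = 4 + 14 = 18)
G = -48
Y(P) = 37 (Y(P) = 18 - 1*(-19) = 18 + 19 = 37)
sqrt(Y(G) - 23134) - (12 - 8)**2 = sqrt(37 - 23134) - (12 - 8)**2 = sqrt(-23097) - 1*4**2 = I*sqrt(23097) - 1*16 = I*sqrt(23097) - 16 = -16 + I*sqrt(23097)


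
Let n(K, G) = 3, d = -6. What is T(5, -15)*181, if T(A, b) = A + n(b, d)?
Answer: 1448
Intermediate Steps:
T(A, b) = 3 + A (T(A, b) = A + 3 = 3 + A)
T(5, -15)*181 = (3 + 5)*181 = 8*181 = 1448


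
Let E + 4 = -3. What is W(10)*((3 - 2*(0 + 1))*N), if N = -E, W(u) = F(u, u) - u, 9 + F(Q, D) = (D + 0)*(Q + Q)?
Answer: 1267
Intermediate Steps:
F(Q, D) = -9 + 2*D*Q (F(Q, D) = -9 + (D + 0)*(Q + Q) = -9 + D*(2*Q) = -9 + 2*D*Q)
E = -7 (E = -4 - 3 = -7)
W(u) = -9 - u + 2*u² (W(u) = (-9 + 2*u*u) - u = (-9 + 2*u²) - u = -9 - u + 2*u²)
N = 7 (N = -1*(-7) = 7)
W(10)*((3 - 2*(0 + 1))*N) = (-9 - 1*10 + 2*10²)*((3 - 2*(0 + 1))*7) = (-9 - 10 + 2*100)*((3 - 2*1)*7) = (-9 - 10 + 200)*((3 - 2)*7) = 181*(1*7) = 181*7 = 1267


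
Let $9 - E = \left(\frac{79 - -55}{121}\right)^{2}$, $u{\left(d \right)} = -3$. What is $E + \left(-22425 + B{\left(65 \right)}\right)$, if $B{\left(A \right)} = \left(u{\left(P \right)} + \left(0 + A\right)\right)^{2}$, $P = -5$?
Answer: $- \frac{271930608}{14641} \approx -18573.0$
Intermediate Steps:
$B{\left(A \right)} = \left(-3 + A\right)^{2}$ ($B{\left(A \right)} = \left(-3 + \left(0 + A\right)\right)^{2} = \left(-3 + A\right)^{2}$)
$E = \frac{113813}{14641}$ ($E = 9 - \left(\frac{79 - -55}{121}\right)^{2} = 9 - \left(\left(79 + 55\right) \frac{1}{121}\right)^{2} = 9 - \left(134 \cdot \frac{1}{121}\right)^{2} = 9 - \left(\frac{134}{121}\right)^{2} = 9 - \frac{17956}{14641} = \frac{113813}{14641} \approx 7.7736$)
$E + \left(-22425 + B{\left(65 \right)}\right) = \frac{113813}{14641} - \left(22425 - \left(-3 + 65\right)^{2}\right) = \frac{113813}{14641} - \left(22425 - 62^{2}\right) = \frac{113813}{14641} + \left(-22425 + 3844\right) = \frac{113813}{14641} - 18581 = - \frac{271930608}{14641}$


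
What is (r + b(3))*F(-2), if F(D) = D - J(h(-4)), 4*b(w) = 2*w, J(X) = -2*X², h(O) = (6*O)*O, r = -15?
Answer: -248805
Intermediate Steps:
h(O) = 6*O²
b(w) = w/2 (b(w) = (2*w)/4 = w/2)
F(D) = 18432 + D (F(D) = D - (-2)*(6*(-4)²)² = D - (-2)*(6*16)² = D - (-2)*96² = D - (-2)*9216 = D - 1*(-18432) = D + 18432 = 18432 + D)
(r + b(3))*F(-2) = (-15 + (½)*3)*(18432 - 2) = (-15 + 3/2)*18430 = -27/2*18430 = -248805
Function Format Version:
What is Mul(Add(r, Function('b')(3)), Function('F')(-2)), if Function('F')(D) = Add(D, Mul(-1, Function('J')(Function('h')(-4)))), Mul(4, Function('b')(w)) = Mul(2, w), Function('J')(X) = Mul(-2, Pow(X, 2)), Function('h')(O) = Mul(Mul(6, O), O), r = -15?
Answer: -248805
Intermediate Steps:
Function('h')(O) = Mul(6, Pow(O, 2))
Function('b')(w) = Mul(Rational(1, 2), w) (Function('b')(w) = Mul(Rational(1, 4), Mul(2, w)) = Mul(Rational(1, 2), w))
Function('F')(D) = Add(18432, D) (Function('F')(D) = Add(D, Mul(-1, Mul(-2, Pow(Mul(6, Pow(-4, 2)), 2)))) = Add(D, Mul(-1, Mul(-2, Pow(Mul(6, 16), 2)))) = Add(D, Mul(-1, Mul(-2, Pow(96, 2)))) = Add(D, Mul(-1, Mul(-2, 9216))) = Add(D, Mul(-1, -18432)) = Add(D, 18432) = Add(18432, D))
Mul(Add(r, Function('b')(3)), Function('F')(-2)) = Mul(Add(-15, Mul(Rational(1, 2), 3)), Add(18432, -2)) = Mul(Add(-15, Rational(3, 2)), 18430) = Mul(Rational(-27, 2), 18430) = -248805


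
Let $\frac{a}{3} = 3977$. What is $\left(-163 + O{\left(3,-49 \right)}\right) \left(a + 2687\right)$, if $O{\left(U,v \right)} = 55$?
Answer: $-1578744$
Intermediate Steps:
$a = 11931$ ($a = 3 \cdot 3977 = 11931$)
$\left(-163 + O{\left(3,-49 \right)}\right) \left(a + 2687\right) = \left(-163 + 55\right) \left(11931 + 2687\right) = \left(-108\right) 14618 = -1578744$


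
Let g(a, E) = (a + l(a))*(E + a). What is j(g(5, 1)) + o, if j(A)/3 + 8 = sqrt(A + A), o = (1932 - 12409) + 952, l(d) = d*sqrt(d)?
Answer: -9549 + 6*sqrt(15 + 15*sqrt(5)) ≈ -9507.2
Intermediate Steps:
l(d) = d**(3/2)
g(a, E) = (E + a)*(a + a**(3/2)) (g(a, E) = (a + a**(3/2))*(E + a) = (E + a)*(a + a**(3/2)))
o = -9525 (o = -10477 + 952 = -9525)
j(A) = -24 + 3*sqrt(2)*sqrt(A) (j(A) = -24 + 3*sqrt(A + A) = -24 + 3*sqrt(2*A) = -24 + 3*(sqrt(2)*sqrt(A)) = -24 + 3*sqrt(2)*sqrt(A))
j(g(5, 1)) + o = (-24 + 3*sqrt(2)*sqrt(5**2 + 5**(5/2) + 1*5 + 1*5**(3/2))) - 9525 = (-24 + 3*sqrt(2)*sqrt(25 + 25*sqrt(5) + 5 + 1*(5*sqrt(5)))) - 9525 = (-24 + 3*sqrt(2)*sqrt(25 + 25*sqrt(5) + 5 + 5*sqrt(5))) - 9525 = (-24 + 3*sqrt(2)*sqrt(30 + 30*sqrt(5))) - 9525 = -9549 + 3*sqrt(2)*sqrt(30 + 30*sqrt(5))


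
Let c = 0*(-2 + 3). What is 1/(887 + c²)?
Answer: 1/887 ≈ 0.0011274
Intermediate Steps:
c = 0 (c = 0*1 = 0)
1/(887 + c²) = 1/(887 + 0²) = 1/(887 + 0) = 1/887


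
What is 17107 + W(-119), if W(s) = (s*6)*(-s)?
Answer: -67859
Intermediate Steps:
W(s) = -6*s² (W(s) = (6*s)*(-s) = -6*s²)
17107 + W(-119) = 17107 - 6*(-119)² = 17107 - 6*14161 = 17107 - 84966 = -67859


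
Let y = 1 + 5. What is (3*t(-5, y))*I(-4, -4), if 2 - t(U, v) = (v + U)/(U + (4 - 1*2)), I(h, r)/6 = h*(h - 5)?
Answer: 1512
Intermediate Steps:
I(h, r) = 6*h*(-5 + h) (I(h, r) = 6*(h*(h - 5)) = 6*(h*(-5 + h)) = 6*h*(-5 + h))
y = 6
t(U, v) = 2 - (U + v)/(2 + U) (t(U, v) = 2 - (v + U)/(U + (4 - 1*2)) = 2 - (U + v)/(U + (4 - 2)) = 2 - (U + v)/(U + 2) = 2 - (U + v)/(2 + U))
(3*t(-5, y))*I(-4, -4) = (3*((4 - 5 - 1*6)/(2 - 5)))*(6*(-4)*(-5 - 4)) = (3*((4 - 5 - 6)/(-3)))*(6*(-4)*(-9)) = (3*(-⅓*(-7)))*216 = (3*(7/3))*216 = 7*216 = 1512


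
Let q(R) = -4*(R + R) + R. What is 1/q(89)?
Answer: -1/623 ≈ -0.0016051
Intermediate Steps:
q(R) = -7*R (q(R) = -8*R + R = -7*R)
1/q(89) = 1/(-7*89) = 1/(-623) = -1/623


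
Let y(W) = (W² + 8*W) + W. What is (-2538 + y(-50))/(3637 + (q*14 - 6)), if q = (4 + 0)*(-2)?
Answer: -488/3519 ≈ -0.13868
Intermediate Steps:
y(W) = W² + 9*W
q = -8 (q = 4*(-2) = -8)
(-2538 + y(-50))/(3637 + (q*14 - 6)) = (-2538 - 50*(9 - 50))/(3637 + (-8*14 - 6)) = (-2538 - 50*(-41))/(3637 + (-112 - 6)) = (-2538 + 2050)/(3637 - 118) = -488/3519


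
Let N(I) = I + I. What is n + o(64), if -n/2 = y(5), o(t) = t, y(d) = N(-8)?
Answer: 96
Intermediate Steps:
N(I) = 2*I
y(d) = -16 (y(d) = 2*(-8) = -16)
n = 32 (n = -2*(-16) = 32)
n + o(64) = 32 + 64 = 96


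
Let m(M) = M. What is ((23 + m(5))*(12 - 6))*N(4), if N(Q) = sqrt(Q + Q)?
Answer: 336*sqrt(2) ≈ 475.18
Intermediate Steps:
N(Q) = sqrt(2)*sqrt(Q) (N(Q) = sqrt(2*Q) = sqrt(2)*sqrt(Q))
((23 + m(5))*(12 - 6))*N(4) = ((23 + 5)*(12 - 6))*(sqrt(2)*sqrt(4)) = (28*6)*(sqrt(2)*2) = 168*(2*sqrt(2)) = 336*sqrt(2)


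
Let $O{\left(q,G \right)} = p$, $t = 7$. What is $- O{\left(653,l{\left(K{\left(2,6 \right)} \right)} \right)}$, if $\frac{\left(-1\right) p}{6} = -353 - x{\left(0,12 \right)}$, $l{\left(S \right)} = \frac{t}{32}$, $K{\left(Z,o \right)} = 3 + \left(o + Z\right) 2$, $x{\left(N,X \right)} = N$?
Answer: $-2118$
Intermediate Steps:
$K{\left(Z,o \right)} = 3 + 2 Z + 2 o$ ($K{\left(Z,o \right)} = 3 + \left(Z + o\right) 2 = 3 + \left(2 Z + 2 o\right) = 3 + 2 Z + 2 o$)
$l{\left(S \right)} = \frac{7}{32}$
$p = 2118$ ($p = - 6 \left(-353 - 0\right) = - 6 \left(-353 + 0\right) = \left(-6\right) \left(-353\right) = 2118$)
$O{\left(q,G \right)} = 2118$
$- O{\left(653,l{\left(K{\left(2,6 \right)} \right)} \right)} = \left(-1\right) 2118 = -2118$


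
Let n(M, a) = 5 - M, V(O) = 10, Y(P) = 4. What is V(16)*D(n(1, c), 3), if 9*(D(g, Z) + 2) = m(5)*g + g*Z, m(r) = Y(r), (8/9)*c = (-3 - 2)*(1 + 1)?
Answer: 100/9 ≈ 11.111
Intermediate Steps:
c = -45/4 (c = 9*((-3 - 2)*(1 + 1))/8 = 9*(-5*2)/8 = (9/8)*(-10) = -45/4 ≈ -11.250)
m(r) = 4
D(g, Z) = -2 + 4*g/9 + Z*g/9 (D(g, Z) = -2 + (4*g + g*Z)/9 = -2 + (4*g + Z*g)/9 = -2 + (4*g/9 + Z*g/9) = -2 + 4*g/9 + Z*g/9)
V(16)*D(n(1, c), 3) = 10*(-2 + 4*(5 - 1*1)/9 + (⅑)*3*(5 - 1*1)) = 10*(-2 + 4*(5 - 1)/9 + (⅑)*3*(5 - 1)) = 10*(-2 + (4/9)*4 + (⅑)*3*4) = 10*(-2 + 16/9 + 4/3) = 10*(10/9) = 100/9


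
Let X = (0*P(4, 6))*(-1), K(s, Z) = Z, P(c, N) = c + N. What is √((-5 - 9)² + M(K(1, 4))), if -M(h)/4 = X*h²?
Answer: 14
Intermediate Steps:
P(c, N) = N + c
X = 0 (X = (0*(6 + 4))*(-1) = (0*10)*(-1) = 0*(-1) = 0)
M(h) = 0 (M(h) = -0*h² = -4*0 = 0)
√((-5 - 9)² + M(K(1, 4))) = √((-5 - 9)² + 0) = √((-14)² + 0) = √(196 + 0) = √196 = 14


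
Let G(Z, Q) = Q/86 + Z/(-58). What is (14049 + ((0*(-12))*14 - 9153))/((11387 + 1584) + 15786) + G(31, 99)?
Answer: 28219445/35859979 ≈ 0.78693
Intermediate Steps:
G(Z, Q) = -Z/58 + Q/86 (G(Z, Q) = Q*(1/86) + Z*(-1/58) = Q/86 - Z/58 = -Z/58 + Q/86)
(14049 + ((0*(-12))*14 - 9153))/((11387 + 1584) + 15786) + G(31, 99) = (14049 + ((0*(-12))*14 - 9153))/((11387 + 1584) + 15786) + (-1/58*31 + (1/86)*99) = (14049 + (0*14 - 9153))/(12971 + 15786) + (-31/58 + 99/86) = (14049 + (0 - 9153))/28757 + 769/1247 = (14049 - 9153)*(1/28757) + 769/1247 = 4896*(1/28757) + 769/1247 = 4896/28757 + 769/1247 = 28219445/35859979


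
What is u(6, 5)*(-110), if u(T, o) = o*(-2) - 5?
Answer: 1650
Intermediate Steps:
u(T, o) = -5 - 2*o (u(T, o) = -2*o - 5 = -5 - 2*o)
u(6, 5)*(-110) = (-5 - 2*5)*(-110) = (-5 - 10)*(-110) = -15*(-110) = 1650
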